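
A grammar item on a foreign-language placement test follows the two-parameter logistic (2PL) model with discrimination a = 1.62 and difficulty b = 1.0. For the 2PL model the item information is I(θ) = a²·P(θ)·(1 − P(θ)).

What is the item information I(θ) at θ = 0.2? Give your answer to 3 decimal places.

0.443

P = 1/(1+e^{1.2960}) = 0.2148
P(1−P) = 0.2148 × 0.7852 = 0.1687
I = a² × P(1−P) = 1.62² × 0.1687 = 0.44269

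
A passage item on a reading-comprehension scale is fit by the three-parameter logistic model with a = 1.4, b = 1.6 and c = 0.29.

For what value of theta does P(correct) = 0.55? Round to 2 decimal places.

P(theta) = c + (1 − c) · 1 / (1 + exp(−a(theta − b)))
Remove guessing floor: (0.55 − 0.29)/(1 − 0.29) = 0.3662
logit = ln(0.3662/0.6338) = -0.5486
theta = b + logit/(a) = 1.6 + (-0.5486)/1.4000 = 1.2082

1.21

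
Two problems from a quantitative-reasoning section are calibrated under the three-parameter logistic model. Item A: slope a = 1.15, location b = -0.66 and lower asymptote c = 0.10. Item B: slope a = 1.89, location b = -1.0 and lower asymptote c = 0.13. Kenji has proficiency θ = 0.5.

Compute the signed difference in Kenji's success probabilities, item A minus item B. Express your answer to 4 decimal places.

-0.1394

P(θ) = c + (1 − c) · 1 / (1 + exp(−a(θ − b)))
P_A = 0.8124
P_B = 0.9517
P_A − P_B = -0.1394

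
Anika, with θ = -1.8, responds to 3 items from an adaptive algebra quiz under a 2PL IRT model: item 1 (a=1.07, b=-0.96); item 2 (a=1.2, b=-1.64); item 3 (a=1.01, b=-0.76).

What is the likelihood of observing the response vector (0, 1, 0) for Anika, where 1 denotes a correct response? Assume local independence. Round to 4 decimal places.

P(θ) = 1 / (1 + exp(−a(θ − b)))
P_1 = 1/(1+e^{0.8988}) = 0.2893
P_2 = 1/(1+e^{0.1920}) = 0.4521
P_3 = 1/(1+e^{1.0504}) = 0.2591
L = (1−P_1) × P_2 × (1−P_3) = 0.7107 × 0.4521 × 0.7409 = 0.23807

0.2381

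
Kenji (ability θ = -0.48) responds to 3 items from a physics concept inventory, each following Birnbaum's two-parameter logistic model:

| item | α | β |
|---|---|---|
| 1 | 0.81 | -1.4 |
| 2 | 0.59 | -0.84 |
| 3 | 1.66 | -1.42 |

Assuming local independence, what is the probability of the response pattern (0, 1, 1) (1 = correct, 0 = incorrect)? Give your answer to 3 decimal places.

0.147

P(θ) = 1 / (1 + exp(−α(θ − β)))
P_1 = 1/(1+e^{-0.7452}) = 0.6781
P_2 = 1/(1+e^{-0.2124}) = 0.5529
P_3 = 1/(1+e^{-1.5604}) = 0.8264
L = (1−P_1) × P_2 × P_3 = 0.3219 × 0.5529 × 0.8264 = 0.14707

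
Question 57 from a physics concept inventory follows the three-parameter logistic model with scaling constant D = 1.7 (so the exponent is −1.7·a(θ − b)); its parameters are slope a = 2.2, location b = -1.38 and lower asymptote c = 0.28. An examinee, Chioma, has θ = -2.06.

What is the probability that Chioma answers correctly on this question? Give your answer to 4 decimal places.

P(θ) = c + (1 − c) · 1 / (1 + exp(−D·a(θ − b)))
Exponent: 1.7 × 2.2 × (-2.06 − (-1.38)) = -2.5432
1/(1 + e^{2.5432}) = 0.0729
P = 0.28 + 0.72 × 0.0729 = 0.3325

0.3325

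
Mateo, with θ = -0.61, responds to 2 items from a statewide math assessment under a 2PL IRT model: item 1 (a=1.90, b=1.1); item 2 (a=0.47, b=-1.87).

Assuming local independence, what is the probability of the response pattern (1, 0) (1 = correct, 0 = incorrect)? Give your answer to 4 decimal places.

P(θ) = 1 / (1 + exp(−a(θ − b)))
P_1 = 1/(1+e^{3.2490}) = 0.0374
P_2 = 1/(1+e^{-0.5922}) = 0.6439
L = P_1 × (1−P_2) = 0.0374 × 0.3561 = 0.01331

0.0133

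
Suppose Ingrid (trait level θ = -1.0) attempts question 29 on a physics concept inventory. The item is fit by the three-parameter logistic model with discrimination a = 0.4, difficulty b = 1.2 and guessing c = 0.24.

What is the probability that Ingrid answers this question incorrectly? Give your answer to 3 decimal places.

P(θ) = c + (1 − c) · 1 / (1 + exp(−a(θ − b)))
Exponent: 0.4 × (-1.0 − 1.2) = -0.8800
1/(1 + e^{0.8800}) = 0.2932
P = 0.24 + 0.76 × 0.2932 = 0.4628
P(incorrect) = 1 − 0.4628 = 0.5372

0.537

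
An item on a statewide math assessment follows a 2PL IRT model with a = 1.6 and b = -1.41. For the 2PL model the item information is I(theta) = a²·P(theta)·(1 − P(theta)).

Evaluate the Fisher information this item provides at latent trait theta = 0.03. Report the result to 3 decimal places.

0.211

P = 1/(1+e^{-2.3040}) = 0.9092
P(1−P) = 0.9092 × 0.0908 = 0.0825
I = a² × P(1−P) = 1.6² × 0.0825 = 0.21133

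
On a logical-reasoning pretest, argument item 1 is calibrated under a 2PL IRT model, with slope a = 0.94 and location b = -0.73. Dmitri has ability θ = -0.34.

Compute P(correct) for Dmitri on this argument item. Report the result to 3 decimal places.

0.591

P(θ) = 1 / (1 + exp(−a(θ − b)))
Exponent: 0.94 × (-0.34 − (-0.73)) = 0.3666
1/(1 + e^{-0.3666}) = 0.5906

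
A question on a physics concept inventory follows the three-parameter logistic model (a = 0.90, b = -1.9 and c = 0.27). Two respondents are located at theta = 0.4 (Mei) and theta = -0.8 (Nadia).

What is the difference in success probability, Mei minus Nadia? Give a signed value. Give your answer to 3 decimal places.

0.116

P(theta) = c + (1 − c) · 1 / (1 + exp(−a(theta − b)))
P(Mei) = 0.9182  [exponent 2.0700]
P(Nadia) = 0.8022  [exponent 0.9900]
Difference = 0.9182 − 0.8022 = 0.1160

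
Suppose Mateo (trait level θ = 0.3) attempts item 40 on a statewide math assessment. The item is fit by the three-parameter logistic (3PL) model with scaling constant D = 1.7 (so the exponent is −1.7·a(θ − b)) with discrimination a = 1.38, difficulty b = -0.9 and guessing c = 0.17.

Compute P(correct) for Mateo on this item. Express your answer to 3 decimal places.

P(θ) = c + (1 − c) · 1 / (1 + exp(−D·a(θ − b)))
Exponent: 1.7 × 1.38 × (0.3 − (-0.9)) = 2.8152
1/(1 + e^{-2.8152}) = 0.9435
P = 0.17 + 0.83 × 0.9435 = 0.9531

0.953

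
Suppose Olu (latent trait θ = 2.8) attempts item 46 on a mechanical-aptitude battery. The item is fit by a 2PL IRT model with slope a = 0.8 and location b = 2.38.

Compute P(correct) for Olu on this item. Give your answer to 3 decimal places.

P(θ) = 1 / (1 + exp(−a(θ − b)))
Exponent: 0.8 × (2.8 − 2.38) = 0.3360
1/(1 + e^{-0.3360}) = 0.5832

0.583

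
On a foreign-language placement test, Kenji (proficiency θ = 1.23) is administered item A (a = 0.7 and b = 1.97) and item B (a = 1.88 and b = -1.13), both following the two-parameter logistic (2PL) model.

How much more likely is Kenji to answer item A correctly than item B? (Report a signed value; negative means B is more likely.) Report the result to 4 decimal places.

-0.6150

P(θ) = 1 / (1 + exp(−a(θ − b)))
P_A = 0.3733
P_B = 0.9883
P_A − P_B = -0.6150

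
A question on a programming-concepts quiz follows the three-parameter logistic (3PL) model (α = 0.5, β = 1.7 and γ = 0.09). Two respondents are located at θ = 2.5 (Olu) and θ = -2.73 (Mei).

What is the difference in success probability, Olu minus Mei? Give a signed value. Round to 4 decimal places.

P(θ) = γ + (1 − γ) · 1 / (1 + exp(−α(θ − β)))
P(Olu) = 0.6348  [exponent 0.4000]
P(Mei) = 0.1796  [exponent -2.2150]
Difference = 0.6348 − 0.1796 = 0.4553

0.4553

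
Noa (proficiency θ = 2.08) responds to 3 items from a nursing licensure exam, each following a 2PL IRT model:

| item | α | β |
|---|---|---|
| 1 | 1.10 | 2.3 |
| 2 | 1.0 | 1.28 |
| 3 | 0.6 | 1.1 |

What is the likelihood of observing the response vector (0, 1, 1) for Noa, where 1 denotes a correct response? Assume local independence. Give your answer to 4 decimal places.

P(θ) = 1 / (1 + exp(−α(θ − β)))
P_1 = 1/(1+e^{0.2420}) = 0.4398
P_2 = 1/(1+e^{-0.8000}) = 0.6900
P_3 = 1/(1+e^{-0.5880}) = 0.6429
L = (1−P_1) × P_2 × P_3 = 0.5602 × 0.6900 × 0.6429 = 0.24850

0.2485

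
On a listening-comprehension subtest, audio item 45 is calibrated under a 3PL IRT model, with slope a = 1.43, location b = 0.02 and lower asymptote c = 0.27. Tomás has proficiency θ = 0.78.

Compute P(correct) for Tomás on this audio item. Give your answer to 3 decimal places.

P(θ) = c + (1 − c) · 1 / (1 + exp(−a(θ − b)))
Exponent: 1.43 × (0.78 − 0.02) = 1.0868
1/(1 + e^{-1.0868}) = 0.7478
P = 0.27 + 0.73 × 0.7478 = 0.8159

0.816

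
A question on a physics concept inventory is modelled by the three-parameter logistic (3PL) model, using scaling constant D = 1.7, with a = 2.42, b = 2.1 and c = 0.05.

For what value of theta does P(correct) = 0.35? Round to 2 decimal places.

P(theta) = c + (1 − c) · 1 / (1 + exp(−D·a(theta − b)))
Remove guessing floor: (0.35 − 0.05)/(1 − 0.05) = 0.3158
logit = ln(0.3158/0.6842) = -0.7732
theta = b + logit/(1.7·a) = 2.1 + (-0.7732)/4.1140 = 1.9121

1.91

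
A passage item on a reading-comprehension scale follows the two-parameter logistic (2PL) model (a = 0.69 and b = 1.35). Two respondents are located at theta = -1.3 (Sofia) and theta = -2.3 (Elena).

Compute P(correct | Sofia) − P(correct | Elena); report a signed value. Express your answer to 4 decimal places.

0.0638

P(theta) = 1 / (1 + exp(−a(theta − b)))
P(Sofia) = 0.1384  [exponent -1.8285]
P(Elena) = 0.0746  [exponent -2.5185]
Difference = 0.1384 − 0.0746 = 0.0638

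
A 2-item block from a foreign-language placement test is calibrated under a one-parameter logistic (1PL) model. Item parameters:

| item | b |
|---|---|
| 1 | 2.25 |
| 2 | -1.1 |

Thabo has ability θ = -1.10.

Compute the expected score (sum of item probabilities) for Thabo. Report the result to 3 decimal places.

0.534

P(θ) = 1 / (1 + exp(−(θ − b)))
P_1 = 1/(1+e^{3.3500}) = 0.0339
P_2 = 1/(1+e^{0.0000}) = 0.5000
E[score] = 0.0339 + 0.5000 = 0.5339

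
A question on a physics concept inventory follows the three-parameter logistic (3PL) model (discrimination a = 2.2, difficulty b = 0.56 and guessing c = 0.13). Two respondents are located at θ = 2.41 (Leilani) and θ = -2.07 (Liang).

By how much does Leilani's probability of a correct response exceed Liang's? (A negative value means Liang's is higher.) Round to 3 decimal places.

P(θ) = c + (1 − c) · 1 / (1 + exp(−a(θ − b)))
P(Leilani) = 0.9854  [exponent 4.0700]
P(Liang) = 0.1327  [exponent -5.7860]
Difference = 0.9854 − 0.1327 = 0.8527

0.853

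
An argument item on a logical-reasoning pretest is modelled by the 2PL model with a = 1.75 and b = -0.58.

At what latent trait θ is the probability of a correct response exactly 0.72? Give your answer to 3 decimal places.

P(θ) = 1 / (1 + exp(−a(θ − b)))
logit = ln(0.7200/0.2800) = 0.9445
θ = b + logit/(a) = -0.58 + 0.9445/1.7500 = -0.0403

-0.040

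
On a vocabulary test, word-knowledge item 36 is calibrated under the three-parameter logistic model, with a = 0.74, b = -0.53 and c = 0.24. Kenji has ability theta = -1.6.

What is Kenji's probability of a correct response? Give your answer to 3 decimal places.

P(theta) = c + (1 − c) · 1 / (1 + exp(−a(theta − b)))
Exponent: 0.74 × (-1.6 − (-0.53)) = -0.7918
1/(1 + e^{0.7918}) = 0.3118
P = 0.24 + 0.76 × 0.3118 = 0.4770

0.477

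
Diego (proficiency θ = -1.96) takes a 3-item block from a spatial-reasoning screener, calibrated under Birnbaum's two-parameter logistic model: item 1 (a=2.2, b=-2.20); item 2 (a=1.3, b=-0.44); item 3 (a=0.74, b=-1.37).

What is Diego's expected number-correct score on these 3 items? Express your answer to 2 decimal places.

P(θ) = 1 / (1 + exp(−a(θ − b)))
P_1 = 1/(1+e^{-0.5280}) = 0.6290
P_2 = 1/(1+e^{1.9760}) = 0.1217
P_3 = 1/(1+e^{0.4366}) = 0.3926
E[score] = 0.6290 + 0.1217 + 0.3926 = 1.1433

1.14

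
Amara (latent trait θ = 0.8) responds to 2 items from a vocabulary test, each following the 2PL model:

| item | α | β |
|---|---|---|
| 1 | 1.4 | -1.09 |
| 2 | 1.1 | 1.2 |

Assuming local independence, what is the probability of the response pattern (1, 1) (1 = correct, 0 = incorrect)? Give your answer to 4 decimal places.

P(θ) = 1 / (1 + exp(−α(θ − β)))
P_1 = 1/(1+e^{-2.6460}) = 0.9338
P_2 = 1/(1+e^{0.4400}) = 0.3917
L = P_1 × P_2 = 0.9338 × 0.3917 = 0.36579

0.3658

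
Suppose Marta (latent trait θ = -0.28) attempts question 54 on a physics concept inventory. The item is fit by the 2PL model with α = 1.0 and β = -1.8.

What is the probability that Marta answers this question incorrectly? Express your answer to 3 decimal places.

P(θ) = 1 / (1 + exp(−α(θ − β)))
Exponent: 1.0 × (-0.28 − (-1.8)) = 1.5200
1/(1 + e^{-1.5200}) = 0.8205
P(incorrect) = 1 − 0.8205 = 0.1795

0.179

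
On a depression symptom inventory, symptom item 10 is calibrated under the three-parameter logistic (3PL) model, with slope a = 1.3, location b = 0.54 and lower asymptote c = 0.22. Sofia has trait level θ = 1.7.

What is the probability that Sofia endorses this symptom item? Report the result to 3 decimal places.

0.859

P(θ) = c + (1 − c) · 1 / (1 + exp(−a(θ − b)))
Exponent: 1.3 × (1.7 − 0.54) = 1.5080
1/(1 + e^{-1.5080}) = 0.8188
P = 0.22 + 0.78 × 0.8188 = 0.8586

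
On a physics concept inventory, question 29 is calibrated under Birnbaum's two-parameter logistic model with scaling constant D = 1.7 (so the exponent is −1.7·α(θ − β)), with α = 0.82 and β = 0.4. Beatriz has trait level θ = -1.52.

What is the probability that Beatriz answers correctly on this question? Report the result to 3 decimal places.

0.064

P(θ) = 1 / (1 + exp(−D·α(θ − β)))
Exponent: 1.7 × 0.82 × (-1.52 − 0.4) = -2.6765
1/(1 + e^{2.6765}) = 0.0644
P = 0.0644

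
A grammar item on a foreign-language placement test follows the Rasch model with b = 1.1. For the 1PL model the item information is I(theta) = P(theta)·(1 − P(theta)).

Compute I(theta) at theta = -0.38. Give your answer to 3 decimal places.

0.151

P = 1/(1+e^{1.4800}) = 0.1854
P(1−P) = 0.1854 × 0.8146 = 0.1510
I = P(1−P) = 0.15104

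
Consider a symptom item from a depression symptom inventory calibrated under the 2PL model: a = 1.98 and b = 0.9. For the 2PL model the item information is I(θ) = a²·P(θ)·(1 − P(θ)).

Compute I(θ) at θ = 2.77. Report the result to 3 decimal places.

P = 1/(1+e^{-3.7026}) = 0.9759
P(1−P) = 0.9759 × 0.0241 = 0.0235
I = a² × P(1−P) = 1.98² × 0.0235 = 0.09208

0.092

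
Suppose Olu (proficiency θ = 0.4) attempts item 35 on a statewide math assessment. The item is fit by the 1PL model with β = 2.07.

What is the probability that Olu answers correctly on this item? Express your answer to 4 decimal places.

P(θ) = 1 / (1 + exp(−(θ − β)))
Exponent: (0.4 − 2.07) = -1.6700
1/(1 + e^{1.6700}) = 0.1584
P = 0.1584

0.1584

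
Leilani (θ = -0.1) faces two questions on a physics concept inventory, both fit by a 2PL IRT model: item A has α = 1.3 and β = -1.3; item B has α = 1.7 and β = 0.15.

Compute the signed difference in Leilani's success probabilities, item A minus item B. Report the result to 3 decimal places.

0.431

P(θ) = 1 / (1 + exp(−α(θ − β)))
P_A = 0.8264
P_B = 0.3953
P_A − P_B = 0.4310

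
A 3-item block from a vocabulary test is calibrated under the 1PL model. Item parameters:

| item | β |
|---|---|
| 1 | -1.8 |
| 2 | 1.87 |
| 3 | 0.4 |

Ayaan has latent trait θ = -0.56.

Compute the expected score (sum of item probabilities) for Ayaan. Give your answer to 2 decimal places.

P(θ) = 1 / (1 + exp(−(θ − β)))
P_1 = 1/(1+e^{-1.2400}) = 0.7756
P_2 = 1/(1+e^{2.4300}) = 0.0809
P_3 = 1/(1+e^{0.9600}) = 0.2769
E[score] = 0.7756 + 0.0809 + 0.2769 = 1.1334

1.13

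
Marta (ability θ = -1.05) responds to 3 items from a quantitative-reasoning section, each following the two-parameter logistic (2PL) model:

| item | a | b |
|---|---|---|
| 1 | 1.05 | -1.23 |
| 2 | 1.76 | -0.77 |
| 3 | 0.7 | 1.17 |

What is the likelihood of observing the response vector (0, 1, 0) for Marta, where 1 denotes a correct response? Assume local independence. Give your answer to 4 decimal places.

P(θ) = 1 / (1 + exp(−a(θ − b)))
P_1 = 1/(1+e^{-0.1890}) = 0.5471
P_2 = 1/(1+e^{0.4928}) = 0.3792
P_3 = 1/(1+e^{1.5540}) = 0.1745
L = (1−P_1) × P_2 × (1−P_3) = 0.4529 × 0.3792 × 0.8255 = 0.14178

0.1418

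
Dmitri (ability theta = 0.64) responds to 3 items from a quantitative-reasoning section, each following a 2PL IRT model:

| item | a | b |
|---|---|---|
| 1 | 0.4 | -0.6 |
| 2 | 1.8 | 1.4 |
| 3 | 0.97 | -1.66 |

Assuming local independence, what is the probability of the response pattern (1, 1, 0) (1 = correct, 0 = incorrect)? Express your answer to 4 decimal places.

P(theta) = 1 / (1 + exp(−a(theta − b)))
P_1 = 1/(1+e^{-0.4960}) = 0.6215
P_2 = 1/(1+e^{1.3680}) = 0.2029
P_3 = 1/(1+e^{-2.2310}) = 0.9030
L = P_1 × P_2 × (1−P_3) = 0.6215 × 0.2029 × 0.0970 = 0.01224

0.0122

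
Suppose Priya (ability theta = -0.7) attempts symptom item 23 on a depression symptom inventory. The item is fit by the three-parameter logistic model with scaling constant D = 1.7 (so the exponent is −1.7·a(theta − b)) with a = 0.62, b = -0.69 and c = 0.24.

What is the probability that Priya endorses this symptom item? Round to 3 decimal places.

0.618

P(theta) = c + (1 − c) · 1 / (1 + exp(−D·a(theta − b)))
Exponent: 1.7 × 0.62 × (-0.7 − (-0.69)) = -0.0105
1/(1 + e^{0.0105}) = 0.4974
P = 0.24 + 0.76 × 0.4974 = 0.6180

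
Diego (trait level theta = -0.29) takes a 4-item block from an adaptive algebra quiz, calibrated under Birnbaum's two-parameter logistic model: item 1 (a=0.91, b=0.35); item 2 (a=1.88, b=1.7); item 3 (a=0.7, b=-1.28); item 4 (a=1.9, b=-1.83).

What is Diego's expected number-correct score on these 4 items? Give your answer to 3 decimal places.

1.997

P(theta) = 1 / (1 + exp(−a(theta − b)))
P_1 = 1/(1+e^{0.5824}) = 0.3584
P_2 = 1/(1+e^{3.7412}) = 0.0232
P_3 = 1/(1+e^{-0.6930}) = 0.6666
P_4 = 1/(1+e^{-2.9260}) = 0.9491
E[score] = 0.3584 + 0.0232 + 0.6666 + 0.9491 = 1.9973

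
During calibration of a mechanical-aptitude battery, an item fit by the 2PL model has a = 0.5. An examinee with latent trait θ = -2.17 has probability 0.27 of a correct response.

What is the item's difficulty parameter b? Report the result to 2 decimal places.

-0.18

P(θ) = 1 / (1 + exp(−a(θ − b)))
logit(0.27) = ln(0.27/0.73) = -0.9946
b = θ − logit/(a) = -2.17 − (-0.9946)/0.5000 = -0.1808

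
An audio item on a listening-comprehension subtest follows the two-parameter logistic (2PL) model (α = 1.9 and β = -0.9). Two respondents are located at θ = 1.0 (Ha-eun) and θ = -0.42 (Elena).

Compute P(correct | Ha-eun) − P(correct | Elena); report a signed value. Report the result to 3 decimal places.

0.260

P(θ) = 1 / (1 + exp(−α(θ − β)))
P(Ha-eun) = 0.9737  [exponent 3.6100]
P(Elena) = 0.7134  [exponent 0.9120]
Difference = 0.9737 − 0.7134 = 0.2603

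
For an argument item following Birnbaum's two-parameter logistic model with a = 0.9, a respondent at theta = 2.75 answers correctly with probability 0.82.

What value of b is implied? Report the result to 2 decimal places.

P(theta) = 1 / (1 + exp(−a(theta − b)))
logit(0.82) = ln(0.82/0.18) = 1.5163
b = theta − logit/(a) = 2.75 − 1.5163/0.9000 = 1.0652

1.07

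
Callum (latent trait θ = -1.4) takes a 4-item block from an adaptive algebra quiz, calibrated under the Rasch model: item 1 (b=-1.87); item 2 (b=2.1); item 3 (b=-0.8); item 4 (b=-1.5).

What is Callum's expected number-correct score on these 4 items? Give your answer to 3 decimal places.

P(θ) = 1 / (1 + exp(−(θ − b)))
P_1 = 1/(1+e^{-0.4700}) = 0.6154
P_2 = 1/(1+e^{3.5000}) = 0.0293
P_3 = 1/(1+e^{0.6000}) = 0.3543
P_4 = 1/(1+e^{-0.1000}) = 0.5250
E[score] = 0.6154 + 0.0293 + 0.3543 + 0.5250 = 1.5240

1.524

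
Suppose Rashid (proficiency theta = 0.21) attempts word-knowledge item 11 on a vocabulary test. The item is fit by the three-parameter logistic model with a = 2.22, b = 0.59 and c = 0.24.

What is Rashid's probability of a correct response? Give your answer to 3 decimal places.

0.469

P(theta) = c + (1 − c) · 1 / (1 + exp(−a(theta − b)))
Exponent: 2.22 × (0.21 − 0.59) = -0.8436
1/(1 + e^{0.8436}) = 0.3008
P = 0.24 + 0.76 × 0.3008 = 0.4686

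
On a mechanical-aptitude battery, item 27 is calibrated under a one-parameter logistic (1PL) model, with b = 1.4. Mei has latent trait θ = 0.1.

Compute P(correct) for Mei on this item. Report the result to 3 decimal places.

P(θ) = 1 / (1 + exp(−(θ − b)))
Exponent: (0.1 − 1.4) = -1.3000
1/(1 + e^{1.3000}) = 0.2142
P = 0.2142

0.214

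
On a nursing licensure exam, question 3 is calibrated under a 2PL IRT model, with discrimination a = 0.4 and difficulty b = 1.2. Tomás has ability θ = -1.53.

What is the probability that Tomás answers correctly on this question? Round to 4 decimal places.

0.2512

P(θ) = 1 / (1 + exp(−a(θ − b)))
Exponent: 0.4 × (-1.53 − 1.2) = -1.0920
1/(1 + e^{1.0920}) = 0.2512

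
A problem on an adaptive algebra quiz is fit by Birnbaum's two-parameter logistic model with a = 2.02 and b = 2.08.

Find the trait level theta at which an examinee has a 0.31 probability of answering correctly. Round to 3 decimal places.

P(theta) = 1 / (1 + exp(−a(theta − b)))
logit = ln(0.3100/0.6900) = -0.8001
theta = b + logit/(a) = 2.08 + (-0.8001)/2.0200 = 1.6839

1.684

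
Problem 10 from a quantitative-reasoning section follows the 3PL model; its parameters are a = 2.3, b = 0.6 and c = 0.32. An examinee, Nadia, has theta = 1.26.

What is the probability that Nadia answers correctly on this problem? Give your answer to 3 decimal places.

0.878

P(theta) = c + (1 − c) · 1 / (1 + exp(−a(theta − b)))
Exponent: 2.3 × (1.26 − 0.6) = 1.5180
1/(1 + e^{-1.5180}) = 0.8202
P = 0.32 + 0.68 × 0.8202 = 0.8778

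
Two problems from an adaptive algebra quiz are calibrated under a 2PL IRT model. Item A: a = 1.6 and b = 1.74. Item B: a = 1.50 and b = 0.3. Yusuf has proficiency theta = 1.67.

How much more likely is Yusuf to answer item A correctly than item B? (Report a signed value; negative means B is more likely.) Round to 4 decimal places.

-0.4144

P(theta) = 1 / (1 + exp(−a(theta − b)))
P_A = 0.4720
P_B = 0.8865
P_A − P_B = -0.4144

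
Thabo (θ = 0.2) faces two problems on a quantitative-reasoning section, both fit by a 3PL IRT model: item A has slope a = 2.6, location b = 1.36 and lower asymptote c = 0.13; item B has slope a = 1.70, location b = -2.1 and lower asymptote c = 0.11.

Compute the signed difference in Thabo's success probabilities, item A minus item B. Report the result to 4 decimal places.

-0.8119

P(θ) = c + (1 − c) · 1 / (1 + exp(−a(θ − b)))
P_A = 0.1706
P_B = 0.9825
P_A − P_B = -0.8119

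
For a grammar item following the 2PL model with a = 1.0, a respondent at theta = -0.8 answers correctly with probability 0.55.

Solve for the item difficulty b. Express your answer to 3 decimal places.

-1.001

P(theta) = 1 / (1 + exp(−a(theta − b)))
logit(0.55) = ln(0.55/0.45) = 0.2007
b = theta − logit/(a) = -0.8 − 0.2007/1.0000 = -1.0007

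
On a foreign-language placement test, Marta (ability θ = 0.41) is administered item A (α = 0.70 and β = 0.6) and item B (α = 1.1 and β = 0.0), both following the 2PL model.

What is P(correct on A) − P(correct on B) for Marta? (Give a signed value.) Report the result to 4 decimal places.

-0.1441

P(θ) = 1 / (1 + exp(−α(θ − β)))
P_A = 0.4668
P_B = 0.6109
P_A − P_B = -0.1441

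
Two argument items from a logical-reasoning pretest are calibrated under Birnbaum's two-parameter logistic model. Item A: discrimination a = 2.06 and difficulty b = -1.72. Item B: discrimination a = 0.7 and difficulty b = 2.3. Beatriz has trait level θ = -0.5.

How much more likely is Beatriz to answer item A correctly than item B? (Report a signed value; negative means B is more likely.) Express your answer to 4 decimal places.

P(θ) = 1 / (1 + exp(−a(θ − b)))
P_A = 0.9251
P_B = 0.1235
P_A − P_B = 0.8016

0.8016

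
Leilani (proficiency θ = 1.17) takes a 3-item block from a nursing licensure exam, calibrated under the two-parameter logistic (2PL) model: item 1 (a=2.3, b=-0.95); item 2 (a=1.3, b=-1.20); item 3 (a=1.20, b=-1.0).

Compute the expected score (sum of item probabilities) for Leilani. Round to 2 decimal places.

2.88

P(θ) = 1 / (1 + exp(−a(θ − b)))
P_1 = 1/(1+e^{-4.8760}) = 0.9924
P_2 = 1/(1+e^{-3.0810}) = 0.9561
P_3 = 1/(1+e^{-2.6040}) = 0.9311
E[score] = 0.9924 + 0.9561 + 0.9311 = 2.8797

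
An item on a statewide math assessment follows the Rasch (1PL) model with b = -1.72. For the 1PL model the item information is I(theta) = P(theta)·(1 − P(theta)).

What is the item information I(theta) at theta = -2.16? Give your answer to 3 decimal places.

0.238

P = 1/(1+e^{0.4400}) = 0.3917
P(1−P) = 0.3917 × 0.6083 = 0.2383
I = P(1−P) = 0.23828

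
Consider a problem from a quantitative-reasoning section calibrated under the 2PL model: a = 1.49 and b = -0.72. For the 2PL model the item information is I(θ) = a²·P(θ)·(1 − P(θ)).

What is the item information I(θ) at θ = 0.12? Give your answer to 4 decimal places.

P = 1/(1+e^{-1.2516}) = 0.7776
P(1−P) = 0.7776 × 0.2224 = 0.1730
I = a² × P(1−P) = 1.49² × 0.1730 = 0.38397

0.3840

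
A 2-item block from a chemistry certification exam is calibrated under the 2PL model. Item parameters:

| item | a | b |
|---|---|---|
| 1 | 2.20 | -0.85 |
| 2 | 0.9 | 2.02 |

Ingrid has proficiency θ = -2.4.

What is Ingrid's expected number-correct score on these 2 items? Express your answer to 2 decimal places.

P(θ) = 1 / (1 + exp(−a(θ − b)))
P_1 = 1/(1+e^{3.4100}) = 0.0320
P_2 = 1/(1+e^{3.9780}) = 0.0184
E[score] = 0.0320 + 0.0184 = 0.0504

0.05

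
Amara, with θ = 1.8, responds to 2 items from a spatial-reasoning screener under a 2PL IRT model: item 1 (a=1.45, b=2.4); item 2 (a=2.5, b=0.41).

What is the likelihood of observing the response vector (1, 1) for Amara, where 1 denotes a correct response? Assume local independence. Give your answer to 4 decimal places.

P(θ) = 1 / (1 + exp(−a(θ − b)))
P_1 = 1/(1+e^{0.8700}) = 0.2953
P_2 = 1/(1+e^{-3.4750}) = 0.9700
L = P_1 × P_2 = 0.2953 × 0.9700 = 0.28639

0.2864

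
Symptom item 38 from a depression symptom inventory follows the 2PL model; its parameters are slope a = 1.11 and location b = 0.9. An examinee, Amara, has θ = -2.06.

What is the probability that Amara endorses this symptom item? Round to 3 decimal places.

P(θ) = 1 / (1 + exp(−a(θ − b)))
Exponent: 1.11 × (-2.06 − 0.9) = -3.2856
1/(1 + e^{3.2856}) = 0.0361

0.036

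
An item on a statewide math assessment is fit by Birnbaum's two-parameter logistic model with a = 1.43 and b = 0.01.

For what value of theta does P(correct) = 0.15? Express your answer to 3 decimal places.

P(theta) = 1 / (1 + exp(−a(theta − b)))
logit = ln(0.1500/0.8500) = -1.7346
theta = b + logit/(a) = 0.01 + (-1.7346)/1.4300 = -1.2030

-1.203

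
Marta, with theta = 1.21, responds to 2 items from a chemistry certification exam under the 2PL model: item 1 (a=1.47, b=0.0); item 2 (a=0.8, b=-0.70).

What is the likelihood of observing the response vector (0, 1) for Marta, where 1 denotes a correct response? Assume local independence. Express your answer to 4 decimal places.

0.1187

P(theta) = 1 / (1 + exp(−a(theta − b)))
P_1 = 1/(1+e^{-1.7787}) = 0.8555
P_2 = 1/(1+e^{-1.5280}) = 0.8217
L = (1−P_1) × P_2 = 0.1445 × 0.8217 = 0.11871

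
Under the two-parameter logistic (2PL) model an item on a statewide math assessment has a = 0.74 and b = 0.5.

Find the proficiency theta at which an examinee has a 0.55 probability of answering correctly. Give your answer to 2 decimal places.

P(theta) = 1 / (1 + exp(−a(theta − b)))
logit = ln(0.5500/0.4500) = 0.2007
theta = b + logit/(a) = 0.5 + 0.2007/0.7400 = 0.7712

0.77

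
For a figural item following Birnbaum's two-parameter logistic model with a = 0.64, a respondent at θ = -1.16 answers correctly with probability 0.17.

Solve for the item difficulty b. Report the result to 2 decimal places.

1.32

P(θ) = 1 / (1 + exp(−a(θ − b)))
logit(0.17) = ln(0.17/0.83) = -1.5856
b = θ − logit/(a) = -1.16 − (-1.5856)/0.6400 = 1.3175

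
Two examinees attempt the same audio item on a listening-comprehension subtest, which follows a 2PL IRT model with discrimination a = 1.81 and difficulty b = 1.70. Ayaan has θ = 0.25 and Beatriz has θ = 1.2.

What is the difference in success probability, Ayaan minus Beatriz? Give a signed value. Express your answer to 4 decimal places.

-0.2204

P(θ) = 1 / (1 + exp(−a(θ − b)))
P(Ayaan) = 0.0676  [exponent -2.6245]
P(Beatriz) = 0.2880  [exponent -0.9050]
Difference = 0.0676 − 0.2880 = -0.2204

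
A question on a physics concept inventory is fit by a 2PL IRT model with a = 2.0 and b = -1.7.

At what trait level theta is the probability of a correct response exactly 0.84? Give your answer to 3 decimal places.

P(theta) = 1 / (1 + exp(−a(theta − b)))
logit = ln(0.8400/0.1600) = 1.6582
theta = b + logit/(a) = -1.7 + 1.6582/2.0000 = -0.8709

-0.871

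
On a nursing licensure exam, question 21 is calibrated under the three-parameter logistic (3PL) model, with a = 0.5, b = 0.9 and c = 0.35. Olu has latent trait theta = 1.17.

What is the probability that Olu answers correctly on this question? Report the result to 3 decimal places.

0.697

P(theta) = c + (1 − c) · 1 / (1 + exp(−a(theta − b)))
Exponent: 0.5 × (1.17 − 0.9) = 0.1350
1/(1 + e^{-0.1350}) = 0.5337
P = 0.35 + 0.65 × 0.5337 = 0.6969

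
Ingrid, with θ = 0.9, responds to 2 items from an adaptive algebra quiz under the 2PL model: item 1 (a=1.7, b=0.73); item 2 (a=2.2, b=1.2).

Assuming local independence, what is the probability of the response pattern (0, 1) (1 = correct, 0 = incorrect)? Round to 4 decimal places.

P(θ) = 1 / (1 + exp(−a(θ − b)))
P_1 = 1/(1+e^{-0.2890}) = 0.5718
P_2 = 1/(1+e^{0.6600}) = 0.3407
L = (1−P_1) × P_2 = 0.4282 × 0.3407 = 0.14592

0.1459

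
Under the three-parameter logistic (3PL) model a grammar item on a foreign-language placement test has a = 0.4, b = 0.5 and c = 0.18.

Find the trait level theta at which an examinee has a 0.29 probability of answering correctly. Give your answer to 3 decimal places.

P(theta) = c + (1 − c) · 1 / (1 + exp(−a(theta − b)))
Remove guessing floor: (0.29 − 0.18)/(1 − 0.18) = 0.1341
logit = ln(0.1341/0.8659) = -1.8648
theta = b + logit/(a) = 0.5 + (-1.8648)/0.4000 = -4.1620

-4.162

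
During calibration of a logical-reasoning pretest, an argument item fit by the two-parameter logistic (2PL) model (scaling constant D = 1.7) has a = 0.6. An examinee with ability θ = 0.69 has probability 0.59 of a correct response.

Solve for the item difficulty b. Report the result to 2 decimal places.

0.33

P(θ) = 1 / (1 + exp(−D·a(θ − b)))
logit(0.59) = ln(0.59/0.41) = 0.3640
b = θ − logit/(1.7·a) = 0.69 − 0.3640/1.0200 = 0.3332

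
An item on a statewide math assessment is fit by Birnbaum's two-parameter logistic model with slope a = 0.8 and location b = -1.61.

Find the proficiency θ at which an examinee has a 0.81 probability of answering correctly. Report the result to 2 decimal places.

P(θ) = 1 / (1 + exp(−a(θ − b)))
logit = ln(0.8100/0.1900) = 1.4500
θ = b + logit/(a) = -1.61 + 1.4500/0.8000 = 0.2025

0.20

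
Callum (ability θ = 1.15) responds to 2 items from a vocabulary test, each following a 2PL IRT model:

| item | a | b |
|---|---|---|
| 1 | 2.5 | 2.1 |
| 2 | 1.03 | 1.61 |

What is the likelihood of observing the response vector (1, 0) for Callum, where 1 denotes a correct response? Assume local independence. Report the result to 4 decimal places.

0.0524

P(θ) = 1 / (1 + exp(−a(θ − b)))
P_1 = 1/(1+e^{2.3750}) = 0.0851
P_2 = 1/(1+e^{0.4738}) = 0.3837
L = P_1 × (1−P_2) = 0.0851 × 0.6163 = 0.05245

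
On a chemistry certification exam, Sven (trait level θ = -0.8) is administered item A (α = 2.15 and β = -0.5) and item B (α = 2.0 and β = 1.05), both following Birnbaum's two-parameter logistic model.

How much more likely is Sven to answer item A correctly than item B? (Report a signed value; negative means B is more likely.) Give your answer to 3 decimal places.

P(θ) = 1 / (1 + exp(−α(θ − β)))
P_A = 0.3441
P_B = 0.0241
P_A − P_B = 0.3200

0.320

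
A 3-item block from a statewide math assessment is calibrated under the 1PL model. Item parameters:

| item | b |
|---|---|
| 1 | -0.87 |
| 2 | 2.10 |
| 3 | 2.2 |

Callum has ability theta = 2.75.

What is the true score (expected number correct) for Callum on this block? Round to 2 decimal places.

2.27

P(theta) = 1 / (1 + exp(−(theta − b)))
P_1 = 1/(1+e^{-3.6200}) = 0.9739
P_2 = 1/(1+e^{-0.6500}) = 0.6570
P_3 = 1/(1+e^{-0.5500}) = 0.6341
E[score] = 0.9739 + 0.6570 + 0.6341 = 2.2651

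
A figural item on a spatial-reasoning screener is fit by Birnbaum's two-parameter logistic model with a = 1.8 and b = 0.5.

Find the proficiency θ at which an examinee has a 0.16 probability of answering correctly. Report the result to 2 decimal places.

-0.42

P(θ) = 1 / (1 + exp(−a(θ − b)))
logit = ln(0.1600/0.8400) = -1.6582
θ = b + logit/(a) = 0.5 + (-1.6582)/1.8000 = -0.4212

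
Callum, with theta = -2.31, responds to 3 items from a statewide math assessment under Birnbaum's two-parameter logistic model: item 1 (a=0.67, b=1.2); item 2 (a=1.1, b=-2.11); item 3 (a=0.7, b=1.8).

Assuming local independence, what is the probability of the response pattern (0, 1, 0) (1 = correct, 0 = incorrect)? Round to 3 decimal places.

0.385

P(theta) = 1 / (1 + exp(−a(theta − b)))
P_1 = 1/(1+e^{2.3517}) = 0.0869
P_2 = 1/(1+e^{0.2200}) = 0.4452
P_3 = 1/(1+e^{2.8770}) = 0.0533
L = (1−P_1) × P_2 × (1−P_3) = 0.9131 × 0.4452 × 0.9467 = 0.38485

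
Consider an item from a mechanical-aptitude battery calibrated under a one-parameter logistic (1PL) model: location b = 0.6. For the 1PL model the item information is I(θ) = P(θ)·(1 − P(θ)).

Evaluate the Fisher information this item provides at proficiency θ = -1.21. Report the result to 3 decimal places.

P = 1/(1+e^{1.8100}) = 0.1406
P(1−P) = 0.1406 × 0.8594 = 0.1209
I = P(1−P) = 0.12086

0.121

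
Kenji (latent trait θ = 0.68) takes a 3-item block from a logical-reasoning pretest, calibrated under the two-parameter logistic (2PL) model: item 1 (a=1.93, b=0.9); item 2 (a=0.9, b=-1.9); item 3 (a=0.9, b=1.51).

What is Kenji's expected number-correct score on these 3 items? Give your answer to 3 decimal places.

P(θ) = 1 / (1 + exp(−a(θ − b)))
P_1 = 1/(1+e^{0.4246}) = 0.3954
P_2 = 1/(1+e^{-2.3220}) = 0.9107
P_3 = 1/(1+e^{0.7470}) = 0.3215
E[score] = 0.3954 + 0.9107 + 0.3215 = 1.6276

1.628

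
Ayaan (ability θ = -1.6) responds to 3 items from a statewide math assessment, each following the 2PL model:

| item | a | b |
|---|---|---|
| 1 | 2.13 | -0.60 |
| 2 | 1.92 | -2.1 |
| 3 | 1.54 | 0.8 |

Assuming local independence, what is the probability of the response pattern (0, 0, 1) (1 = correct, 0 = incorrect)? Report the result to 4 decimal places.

P(θ) = 1 / (1 + exp(−a(θ − b)))
P_1 = 1/(1+e^{2.1300}) = 0.1062
P_2 = 1/(1+e^{-0.9600}) = 0.7231
P_3 = 1/(1+e^{3.6960}) = 0.0242
L = (1−P_1) × (1−P_2) × P_3 = 0.8938 × 0.2769 × 0.0242 = 0.00599

0.0060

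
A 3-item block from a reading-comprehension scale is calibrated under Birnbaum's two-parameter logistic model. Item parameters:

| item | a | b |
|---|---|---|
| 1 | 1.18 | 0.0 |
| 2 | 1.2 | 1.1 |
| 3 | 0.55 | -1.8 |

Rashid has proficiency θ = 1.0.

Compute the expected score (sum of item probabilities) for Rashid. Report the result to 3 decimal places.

P(θ) = 1 / (1 + exp(−a(θ − b)))
P_1 = 1/(1+e^{-1.1800}) = 0.7649
P_2 = 1/(1+e^{0.1200}) = 0.4700
P_3 = 1/(1+e^{-1.5400}) = 0.8235
E[score] = 0.7649 + 0.4700 + 0.8235 = 2.0584

2.058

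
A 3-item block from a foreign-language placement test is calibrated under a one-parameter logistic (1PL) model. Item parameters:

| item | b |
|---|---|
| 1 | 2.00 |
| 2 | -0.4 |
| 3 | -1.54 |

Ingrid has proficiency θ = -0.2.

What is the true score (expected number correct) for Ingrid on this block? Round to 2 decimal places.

P(θ) = 1 / (1 + exp(−(θ − b)))
P_1 = 1/(1+e^{2.2000}) = 0.0998
P_2 = 1/(1+e^{-0.2000}) = 0.5498
P_3 = 1/(1+e^{-1.3400}) = 0.7925
E[score] = 0.0998 + 0.5498 + 0.7925 = 1.4421

1.44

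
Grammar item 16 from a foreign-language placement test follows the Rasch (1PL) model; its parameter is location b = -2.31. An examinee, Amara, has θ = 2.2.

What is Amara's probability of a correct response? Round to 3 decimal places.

0.989

P(θ) = 1 / (1 + exp(−(θ − b)))
Exponent: (2.2 − (-2.31)) = 4.5100
1/(1 + e^{-4.5100}) = 0.9891
P = 0.9891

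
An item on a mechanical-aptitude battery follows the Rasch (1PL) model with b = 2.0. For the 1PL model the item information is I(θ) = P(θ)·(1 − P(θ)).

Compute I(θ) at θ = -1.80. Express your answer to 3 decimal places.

P = 1/(1+e^{3.8000}) = 0.0219
P(1−P) = 0.0219 × 0.9781 = 0.0214
I = P(1−P) = 0.02140

0.021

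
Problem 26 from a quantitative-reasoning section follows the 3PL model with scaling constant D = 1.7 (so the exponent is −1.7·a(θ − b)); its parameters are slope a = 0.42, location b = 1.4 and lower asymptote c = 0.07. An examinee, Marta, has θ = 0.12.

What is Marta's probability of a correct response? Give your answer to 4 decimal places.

P(θ) = c + (1 − c) · 1 / (1 + exp(−D·a(θ − b)))
Exponent: 1.7 × 0.42 × (0.12 − 1.4) = -0.9139
1/(1 + e^{0.9139}) = 0.2862
P = 0.07 + 0.93 × 0.2862 = 0.3362

0.3362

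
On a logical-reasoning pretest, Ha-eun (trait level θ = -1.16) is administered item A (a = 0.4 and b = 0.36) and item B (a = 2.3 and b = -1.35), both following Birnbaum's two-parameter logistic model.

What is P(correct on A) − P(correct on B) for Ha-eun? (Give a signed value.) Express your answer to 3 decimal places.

P(θ) = 1 / (1 + exp(−a(θ − b)))
P_A = 0.3525
P_B = 0.6075
P_A − P_B = -0.2550

-0.255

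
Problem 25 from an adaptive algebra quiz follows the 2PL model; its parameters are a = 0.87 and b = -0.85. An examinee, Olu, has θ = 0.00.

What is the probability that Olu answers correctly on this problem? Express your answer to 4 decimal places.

P(θ) = 1 / (1 + exp(−a(θ − b)))
Exponent: 0.87 × (0.00 − (-0.85)) = 0.7395
1/(1 + e^{-0.7395}) = 0.6769

0.6769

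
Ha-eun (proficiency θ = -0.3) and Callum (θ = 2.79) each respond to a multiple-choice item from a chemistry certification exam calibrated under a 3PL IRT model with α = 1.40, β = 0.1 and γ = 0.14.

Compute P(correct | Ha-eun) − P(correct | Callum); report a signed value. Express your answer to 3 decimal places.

-0.528

P(θ) = γ + (1 − γ) · 1 / (1 + exp(−α(θ − β)))
P(Ha-eun) = 0.4527  [exponent -0.5600]
P(Callum) = 0.9805  [exponent 3.7660]
Difference = 0.4527 − 0.9805 = -0.5279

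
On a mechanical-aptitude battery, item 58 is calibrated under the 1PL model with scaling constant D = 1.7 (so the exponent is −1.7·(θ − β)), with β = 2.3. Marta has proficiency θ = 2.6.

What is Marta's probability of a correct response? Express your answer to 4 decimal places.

P(θ) = 1 / (1 + exp(−D·(θ − β)))
Exponent: 1.7 × (2.6 − 2.3) = 0.5100
1/(1 + e^{-0.5100}) = 0.6248
P = 0.6248

0.6248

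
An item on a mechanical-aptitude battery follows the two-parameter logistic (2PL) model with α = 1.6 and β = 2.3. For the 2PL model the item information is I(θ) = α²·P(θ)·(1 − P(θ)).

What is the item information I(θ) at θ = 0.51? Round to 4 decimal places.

P = 1/(1+e^{2.8640}) = 0.0540
P(1−P) = 0.0540 × 0.9460 = 0.0511
I = α² × P(1−P) = 1.6² × 0.0511 = 0.13069

0.1307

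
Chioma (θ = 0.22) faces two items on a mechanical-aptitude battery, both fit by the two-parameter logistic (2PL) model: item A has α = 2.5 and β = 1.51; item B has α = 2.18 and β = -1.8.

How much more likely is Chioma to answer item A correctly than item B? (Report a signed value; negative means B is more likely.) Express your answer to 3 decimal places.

-0.950

P(θ) = 1 / (1 + exp(−α(θ − β)))
P_A = 0.0382
P_B = 0.9879
P_A − P_B = -0.9497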